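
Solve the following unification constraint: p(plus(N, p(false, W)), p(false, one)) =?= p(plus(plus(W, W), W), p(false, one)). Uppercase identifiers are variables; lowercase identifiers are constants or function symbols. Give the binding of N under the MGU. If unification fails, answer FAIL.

FAIL

Decompose p/2: plus(N, p(false, W)) =?= plus(plus(W, W), W),  p(false, one) =?= p(false, one).
Decompose plus/2: N =?= plus(W, W),  p(false, W) =?= W.
Bind N := plus(W, W); no other remaining equation mentions N.
Occurs check fails: W occurs in p(false, W); the equation W =?= p(false, W) has no finite solution.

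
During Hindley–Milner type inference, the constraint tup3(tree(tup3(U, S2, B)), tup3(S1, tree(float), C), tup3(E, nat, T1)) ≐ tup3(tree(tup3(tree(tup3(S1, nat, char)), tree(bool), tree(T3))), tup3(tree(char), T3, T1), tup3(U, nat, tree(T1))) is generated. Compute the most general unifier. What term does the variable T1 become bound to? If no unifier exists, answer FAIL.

Decompose tup3/3: tree(tup3(U, S2, B)) ≐ tree(tup3(tree(tup3(S1, nat, char)), tree(bool), tree(T3))),  tup3(S1, tree(float), C) ≐ tup3(tree(char), T3, T1),  tup3(E, nat, T1) ≐ tup3(U, nat, tree(T1)).
Decompose tree/1: tup3(U, S2, B) ≐ tup3(tree(tup3(S1, nat, char)), tree(bool), tree(T3)).
Decompose tup3/3: U ≐ tree(tup3(S1, nat, char)),  S2 ≐ tree(bool),  B ≐ tree(T3).
Bind U := tree(tup3(S1, nat, char)); substituting into the one remaining equation that mentions U gives: tup3(E, nat, T1) ≐ tup3(tree(tup3(S1, nat, char)), nat, tree(T1)).
Bind S2 := tree(bool); no other remaining equation mentions S2.
Bind B := tree(T3); no other remaining equation mentions B.
Decompose tup3/3: S1 ≐ tree(char),  tree(float) ≐ T3,  C ≐ T1.
Bind S1 := tree(char); substituting into the one remaining equation that mentions S1 gives: tup3(E, nat, T1) ≐ tup3(tree(tup3(tree(char), nat, char)), nat, tree(T1)). Substituting into the earlier binding gives U := tree(tup3(tree(char), nat, char)).
Bind T3 := tree(float); no other remaining equation mentions T3. Substituting into the earlier binding gives B := tree(tree(float)).
Bind C := T1; no other remaining equation mentions C.
Decompose tup3/3: E ≐ tree(tup3(tree(char), nat, char)),  nat ≐ nat,  T1 ≐ tree(T1).
Bind E := tree(tup3(tree(char), nat, char)); no other remaining equation mentions E.
Delete trivial equation nat ≐ nat.
Occurs check fails: T1 occurs in tree(T1); the equation T1 ≐ tree(T1) has no finite solution.

FAIL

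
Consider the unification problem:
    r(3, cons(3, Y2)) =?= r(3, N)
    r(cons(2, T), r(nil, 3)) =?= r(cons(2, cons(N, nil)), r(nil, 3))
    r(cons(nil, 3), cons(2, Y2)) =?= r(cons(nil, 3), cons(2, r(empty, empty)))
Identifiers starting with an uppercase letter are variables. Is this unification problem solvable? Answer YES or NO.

Decompose r/2: 3 =?= 3,  cons(3, Y2) =?= N.
Delete trivial equation 3 =?= 3.
Bind N := cons(3, Y2); substituting into the one remaining equation that mentions N gives: r(cons(2, T), r(nil, 3)) =?= r(cons(2, cons(cons(3, Y2), nil)), r(nil, 3)).
Decompose r/2: cons(2, T) =?= cons(2, cons(cons(3, Y2), nil)),  r(nil, 3) =?= r(nil, 3).
Decompose cons/2: 2 =?= 2,  T =?= cons(cons(3, Y2), nil).
Delete trivial equation 2 =?= 2.
Bind T := cons(cons(3, Y2), nil); no other remaining equation mentions T.
Delete trivial equation r(nil, 3) =?= r(nil, 3).
Decompose r/2: cons(nil, 3) =?= cons(nil, 3),  cons(2, Y2) =?= cons(2, r(empty, empty)).
Delete trivial equation cons(nil, 3) =?= cons(nil, 3).
Decompose cons/2: 2 =?= 2,  Y2 =?= r(empty, empty).
Delete trivial equation 2 =?= 2.
Bind Y2 := r(empty, empty). Substituting into the earlier bindings gives N := cons(3, r(empty, empty)), T := cons(cons(3, r(empty, empty)), nil).
No equations remain and no clash or occurs-check failure arose, so a unifier exists.

YES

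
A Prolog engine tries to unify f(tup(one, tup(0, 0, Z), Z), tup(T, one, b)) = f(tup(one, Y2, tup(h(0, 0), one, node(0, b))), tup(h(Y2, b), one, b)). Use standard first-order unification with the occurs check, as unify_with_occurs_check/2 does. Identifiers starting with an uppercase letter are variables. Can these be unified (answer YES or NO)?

Decompose f/2: tup(one, tup(0, 0, Z), Z) = tup(one, Y2, tup(h(0, 0), one, node(0, b))),  tup(T, one, b) = tup(h(Y2, b), one, b).
Decompose tup/3: one = one,  tup(0, 0, Z) = Y2,  Z = tup(h(0, 0), one, node(0, b)).
Delete trivial equation one = one.
Bind Y2 := tup(0, 0, Z); substituting into the one remaining equation that mentions Y2 gives: tup(T, one, b) = tup(h(tup(0, 0, Z), b), one, b).
Bind Z := tup(h(0, 0), one, node(0, b)); substituting into the remaining equation gives: tup(T, one, b) = tup(h(tup(0, 0, tup(h(0, 0), one, node(0, b))), b), one, b). Substituting into the earlier binding gives Y2 := tup(0, 0, tup(h(0, 0), one, node(0, b))).
Decompose tup/3: T = h(tup(0, 0, tup(h(0, 0), one, node(0, b))), b),  one = one,  b = b.
Bind T := h(tup(0, 0, tup(h(0, 0), one, node(0, b))), b); no other remaining equation mentions T.
Delete trivial equation one = one.
Delete trivial equation b = b.
No equations remain and no clash or occurs-check failure arose, so a unifier exists.

YES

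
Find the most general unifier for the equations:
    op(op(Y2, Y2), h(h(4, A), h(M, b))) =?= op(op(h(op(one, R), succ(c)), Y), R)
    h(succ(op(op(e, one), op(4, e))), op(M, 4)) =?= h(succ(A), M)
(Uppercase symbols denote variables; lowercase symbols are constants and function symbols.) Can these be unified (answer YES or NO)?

NO

Decompose op/2: op(Y2, Y2) =?= op(h(op(one, R), succ(c)), Y),  h(h(4, A), h(M, b)) =?= R.
Decompose op/2: Y2 =?= h(op(one, R), succ(c)),  Y2 =?= Y.
Bind Y2 := h(op(one, R), succ(c)); substituting into the one remaining equation that mentions Y2 gives: h(op(one, R), succ(c)) =?= Y.
Bind Y := h(op(one, R), succ(c)); no other remaining equation mentions Y.
Bind R := h(h(4, A), h(M, b)); no other remaining equation mentions R. Substituting into the earlier bindings gives Y2 := h(op(one, h(h(4, A), h(M, b))), succ(c)), Y := h(op(one, h(h(4, A), h(M, b))), succ(c)).
Decompose h/2: succ(op(op(e, one), op(4, e))) =?= succ(A),  op(M, 4) =?= M.
Decompose succ/1: op(op(e, one), op(4, e)) =?= A.
Bind A := op(op(e, one), op(4, e)); no other remaining equation mentions A. Substituting into the earlier bindings gives Y2 := h(op(one, h(h(4, op(op(e, one), op(4, e))), h(M, b))), succ(c)), Y := h(op(one, h(h(4, op(op(e, one), op(4, e))), h(M, b))), succ(c)), R := h(h(4, op(op(e, one), op(4, e))), h(M, b)).
Occurs check fails: M occurs in op(M, 4); the equation M =?= op(M, 4) has no finite solution.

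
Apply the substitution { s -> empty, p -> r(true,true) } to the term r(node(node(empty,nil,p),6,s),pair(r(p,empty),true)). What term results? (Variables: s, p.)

Replace each occurrence of s with empty.
Replace each occurrence of p with r(true,true).
Result: r(node(node(empty,nil,r(true,true)),6,empty),pair(r(r(true,true),empty),true)).

r(node(node(empty,nil,r(true,true)),6,empty),pair(r(r(true,true),empty),true))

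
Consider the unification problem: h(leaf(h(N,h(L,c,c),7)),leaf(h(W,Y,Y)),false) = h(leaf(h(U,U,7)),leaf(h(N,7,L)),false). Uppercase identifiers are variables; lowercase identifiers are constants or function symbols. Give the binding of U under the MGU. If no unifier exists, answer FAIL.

h(7,c,c)

Decompose h/3: leaf(h(N,h(L,c,c),7)) = leaf(h(U,U,7)),  leaf(h(W,Y,Y)) = leaf(h(N,7,L)),  false = false.
Decompose leaf/1: h(N,h(L,c,c),7) = h(U,U,7).
Decompose h/3: N = U,  h(L,c,c) = U,  7 = 7.
Bind N := U; substituting into the one remaining equation that mentions N gives: leaf(h(W,Y,Y)) = leaf(h(U,7,L)).
Bind U := h(L,c,c); substituting into the one remaining equation that mentions U gives: leaf(h(W,Y,Y)) = leaf(h(h(L,c,c),7,L)). Substituting into the earlier binding gives N := h(L,c,c).
Delete trivial equation 7 = 7.
Decompose leaf/1: h(W,Y,Y) = h(h(L,c,c),7,L).
Decompose h/3: W = h(L,c,c),  Y = 7,  Y = L.
Bind W := h(L,c,c); no other remaining equation mentions W.
Bind Y := 7; substituting into the one remaining equation that mentions Y gives: 7 = L.
Bind L := 7; no other remaining equation mentions L. Substituting into the earlier bindings gives N := h(7,c,c), U := h(7,c,c), W := h(7,c,c).
Delete trivial equation false = false.
MGU = { N ↦ h(7,c,c), U ↦ h(7,c,c), W ↦ h(7,c,c), Y ↦ 7, L ↦ 7 }, so U ↦ h(7,c,c).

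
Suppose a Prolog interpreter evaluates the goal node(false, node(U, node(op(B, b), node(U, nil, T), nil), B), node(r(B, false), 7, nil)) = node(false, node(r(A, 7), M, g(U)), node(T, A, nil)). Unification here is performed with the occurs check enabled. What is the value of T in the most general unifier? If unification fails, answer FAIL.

Decompose node/3: false = false,  node(U, node(op(B, b), node(U, nil, T), nil), B) = node(r(A, 7), M, g(U)),  node(r(B, false), 7, nil) = node(T, A, nil).
Delete trivial equation false = false.
Decompose node/3: U = r(A, 7),  node(op(B, b), node(U, nil, T), nil) = M,  B = g(U).
Bind U := r(A, 7); substituting into the 2 remaining equations that mention U gives: node(op(B, b), node(r(A, 7), nil, T), nil) = M,  B = g(r(A, 7)).
Bind M := node(op(B, b), node(r(A, 7), nil, T), nil); no other remaining equation mentions M.
Bind B := g(r(A, 7)); substituting into the remaining equation gives: node(r(g(r(A, 7)), false), 7, nil) = node(T, A, nil). Substituting into the earlier binding gives M := node(op(g(r(A, 7)), b), node(r(A, 7), nil, T), nil).
Decompose node/3: r(g(r(A, 7)), false) = T,  7 = A,  nil = nil.
Bind T := r(g(r(A, 7)), false); no other remaining equation mentions T. Substituting into the earlier binding gives M := node(op(g(r(A, 7)), b), node(r(A, 7), nil, r(g(r(A, 7)), false)), nil).
Bind A := 7; no other remaining equation mentions A. Substituting into the earlier bindings gives U := r(7, 7), M := node(op(g(r(7, 7)), b), node(r(7, 7), nil, r(g(r(7, 7)), false)), nil), B := g(r(7, 7)), T := r(g(r(7, 7)), false).
Delete trivial equation nil = nil.
MGU = { U = r(7, 7), M = node(op(g(r(7, 7)), b), node(r(7, 7), nil, r(g(r(7, 7)), false)), nil), B = g(r(7, 7)), T = r(g(r(7, 7)), false), A = 7 }, so T = r(g(r(7, 7)), false).

r(g(r(7, 7)), false)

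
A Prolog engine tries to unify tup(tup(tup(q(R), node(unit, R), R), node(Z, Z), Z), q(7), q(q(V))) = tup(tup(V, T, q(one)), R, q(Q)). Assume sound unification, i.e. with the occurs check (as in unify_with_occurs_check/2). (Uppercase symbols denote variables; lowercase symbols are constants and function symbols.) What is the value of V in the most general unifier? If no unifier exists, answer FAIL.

Decompose tup/3: tup(tup(q(R), node(unit, R), R), node(Z, Z), Z) = tup(V, T, q(one)),  q(7) = R,  q(q(V)) = q(Q).
Decompose tup/3: tup(q(R), node(unit, R), R) = V,  node(Z, Z) = T,  Z = q(one).
Bind V := tup(q(R), node(unit, R), R); substituting into the one remaining equation that mentions V gives: q(q(tup(q(R), node(unit, R), R))) = q(Q).
Bind T := node(Z, Z); no other remaining equation mentions T.
Bind Z := q(one); no other remaining equation mentions Z. Substituting into the earlier binding gives T := node(q(one), q(one)).
Bind R := q(7); substituting into the remaining equation gives: q(q(tup(q(q(7)), node(unit, q(7)), q(7)))) = q(Q). Substituting into the earlier binding gives V := tup(q(q(7)), node(unit, q(7)), q(7)).
Decompose q/1: q(tup(q(q(7)), node(unit, q(7)), q(7))) = Q.
Bind Q := q(tup(q(q(7)), node(unit, q(7)), q(7))).
MGU = { V = tup(q(q(7)), node(unit, q(7)), q(7)), T = node(q(one), q(one)), Z = q(one), R = q(7), Q = q(tup(q(q(7)), node(unit, q(7)), q(7))) }, so V = tup(q(q(7)), node(unit, q(7)), q(7)).

tup(q(q(7)), node(unit, q(7)), q(7))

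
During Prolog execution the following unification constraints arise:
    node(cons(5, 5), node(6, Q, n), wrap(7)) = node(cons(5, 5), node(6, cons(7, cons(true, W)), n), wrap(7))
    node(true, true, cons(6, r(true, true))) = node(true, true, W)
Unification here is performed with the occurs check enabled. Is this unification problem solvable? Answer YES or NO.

Decompose node/3: cons(5, 5) = cons(5, 5),  node(6, Q, n) = node(6, cons(7, cons(true, W)), n),  wrap(7) = wrap(7).
Delete trivial equation cons(5, 5) = cons(5, 5).
Decompose node/3: 6 = 6,  Q = cons(7, cons(true, W)),  n = n.
Delete trivial equation 6 = 6.
Bind Q := cons(7, cons(true, W)); no other remaining equation mentions Q.
Delete trivial equation n = n.
Delete trivial equation wrap(7) = wrap(7).
Decompose node/3: true = true,  true = true,  cons(6, r(true, true)) = W.
Delete trivial equation true = true.
Delete trivial equation true = true.
Bind W := cons(6, r(true, true)). Substituting into the earlier binding gives Q := cons(7, cons(true, cons(6, r(true, true)))).
No equations remain and no clash or occurs-check failure arose, so a unifier exists.

YES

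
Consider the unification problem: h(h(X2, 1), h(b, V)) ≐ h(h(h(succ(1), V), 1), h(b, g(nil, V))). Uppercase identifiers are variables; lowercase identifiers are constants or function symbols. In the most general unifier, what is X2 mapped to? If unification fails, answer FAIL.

FAIL

Decompose h/2: h(X2, 1) ≐ h(h(succ(1), V), 1),  h(b, V) ≐ h(b, g(nil, V)).
Decompose h/2: X2 ≐ h(succ(1), V),  1 ≐ 1.
Bind X2 := h(succ(1), V); no other remaining equation mentions X2.
Delete trivial equation 1 ≐ 1.
Decompose h/2: b ≐ b,  V ≐ g(nil, V).
Delete trivial equation b ≐ b.
Occurs check fails: V occurs in g(nil, V); the equation V ≐ g(nil, V) has no finite solution.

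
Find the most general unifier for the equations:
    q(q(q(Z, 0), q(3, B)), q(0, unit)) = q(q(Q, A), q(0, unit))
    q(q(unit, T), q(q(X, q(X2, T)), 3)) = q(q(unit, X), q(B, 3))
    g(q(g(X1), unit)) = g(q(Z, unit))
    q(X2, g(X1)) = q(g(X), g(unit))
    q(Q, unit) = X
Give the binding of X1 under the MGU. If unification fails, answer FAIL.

unit

Decompose q/2: q(q(Z, 0), q(3, B)) = q(Q, A),  q(0, unit) = q(0, unit).
Decompose q/2: q(Z, 0) = Q,  q(3, B) = A.
Bind Q := q(Z, 0); substituting into the one remaining equation that mentions Q gives: q(q(Z, 0), unit) = X.
Bind A := q(3, B); no other remaining equation mentions A.
Delete trivial equation q(0, unit) = q(0, unit).
Decompose q/2: q(unit, T) = q(unit, X),  q(q(X, q(X2, T)), 3) = q(B, 3).
Decompose q/2: unit = unit,  T = X.
Delete trivial equation unit = unit.
Bind T := X; substituting into the one remaining equation that mentions T gives: q(q(X, q(X2, X)), 3) = q(B, 3).
Decompose q/2: q(X, q(X2, X)) = B,  3 = 3.
Bind B := q(X, q(X2, X)); no other remaining equation mentions B. Substituting into the earlier binding gives A := q(3, q(X, q(X2, X))).
Delete trivial equation 3 = 3.
Decompose g/1: q(g(X1), unit) = q(Z, unit).
Decompose q/2: g(X1) = Z,  unit = unit.
Bind Z := g(X1); substituting into the one remaining equation that mentions Z gives: q(q(g(X1), 0), unit) = X. Substituting into the earlier binding gives Q := q(g(X1), 0).
Delete trivial equation unit = unit.
Decompose q/2: X2 = g(X),  g(X1) = g(unit).
Bind X2 := g(X); no other remaining equation mentions X2. Substituting into the earlier bindings gives A := q(3, q(X, q(g(X), X))), B := q(X, q(g(X), X)).
Decompose g/1: X1 = unit.
Bind X1 := unit; substituting into the remaining equation gives: q(q(g(unit), 0), unit) = X. Substituting into the earlier bindings gives Q := q(g(unit), 0), Z := g(unit).
Bind X := q(q(g(unit), 0), unit). Substituting into the earlier bindings gives A := q(3, q(q(q(g(unit), 0), unit), q(g(q(q(g(unit), 0), unit)), q(q(g(unit), 0), unit)))), T := q(q(g(unit), 0), unit), B := q(q(q(g(unit), 0), unit), q(g(q(q(g(unit), 0), unit)), q(q(g(unit), 0), unit))), X2 := g(q(q(g(unit), 0), unit)).
MGU = { Q ↦ q(g(unit), 0), A ↦ q(3, q(q(q(g(unit), 0), unit), q(g(q(q(g(unit), 0), unit)), q(q(g(unit), 0), unit)))), T ↦ q(q(g(unit), 0), unit), B ↦ q(q(q(g(unit), 0), unit), q(g(q(q(g(unit), 0), unit)), q(q(g(unit), 0), unit))), Z ↦ g(unit), X2 ↦ g(q(q(g(unit), 0), unit)), X1 ↦ unit, X ↦ q(q(g(unit), 0), unit) }, so X1 ↦ unit.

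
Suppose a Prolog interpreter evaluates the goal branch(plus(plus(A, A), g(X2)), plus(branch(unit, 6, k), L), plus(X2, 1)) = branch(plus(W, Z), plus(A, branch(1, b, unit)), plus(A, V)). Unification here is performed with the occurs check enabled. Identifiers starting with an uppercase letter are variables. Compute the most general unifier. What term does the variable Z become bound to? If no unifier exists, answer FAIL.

Decompose branch/3: plus(plus(A, A), g(X2)) = plus(W, Z),  plus(branch(unit, 6, k), L) = plus(A, branch(1, b, unit)),  plus(X2, 1) = plus(A, V).
Decompose plus/2: plus(A, A) = W,  g(X2) = Z.
Bind W := plus(A, A); no other remaining equation mentions W.
Bind Z := g(X2); no other remaining equation mentions Z.
Decompose plus/2: branch(unit, 6, k) = A,  L = branch(1, b, unit).
Bind A := branch(unit, 6, k); substituting into the one remaining equation that mentions A gives: plus(X2, 1) = plus(branch(unit, 6, k), V). Substituting into the earlier binding gives W := plus(branch(unit, 6, k), branch(unit, 6, k)).
Bind L := branch(1, b, unit); no other remaining equation mentions L.
Decompose plus/2: X2 = branch(unit, 6, k),  1 = V.
Bind X2 := branch(unit, 6, k); no other remaining equation mentions X2. Substituting into the earlier binding gives Z := g(branch(unit, 6, k)).
Bind V := 1.
MGU = { W -> plus(branch(unit, 6, k), branch(unit, 6, k)), Z -> g(branch(unit, 6, k)), A -> branch(unit, 6, k), L -> branch(1, b, unit), X2 -> branch(unit, 6, k), V -> 1 }, so Z -> g(branch(unit, 6, k)).

g(branch(unit, 6, k))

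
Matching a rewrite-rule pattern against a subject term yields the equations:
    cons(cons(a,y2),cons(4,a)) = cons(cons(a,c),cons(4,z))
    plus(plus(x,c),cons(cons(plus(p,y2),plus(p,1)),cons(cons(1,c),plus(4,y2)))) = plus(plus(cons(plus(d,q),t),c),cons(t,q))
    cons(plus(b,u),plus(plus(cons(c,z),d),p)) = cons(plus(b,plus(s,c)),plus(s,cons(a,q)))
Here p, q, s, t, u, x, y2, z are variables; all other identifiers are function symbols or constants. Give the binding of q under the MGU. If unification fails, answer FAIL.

cons(cons(1,c),plus(4,c))

Decompose cons/2: cons(a,y2) = cons(a,c),  cons(4,a) = cons(4,z).
Decompose cons/2: a = a,  y2 = c.
Delete trivial equation a = a.
Bind y2 := c; substituting into the one remaining equation that mentions y2 gives: plus(plus(x,c),cons(cons(plus(p,c),plus(p,1)),cons(cons(1,c),plus(4,c)))) = plus(plus(cons(plus(d,q),t),c),cons(t,q)).
Decompose cons/2: 4 = 4,  a = z.
Delete trivial equation 4 = 4.
Bind z := a; substituting into the one remaining equation that mentions z gives: cons(plus(b,u),plus(plus(cons(c,a),d),p)) = cons(plus(b,plus(s,c)),plus(s,cons(a,q))).
Decompose plus/2: plus(x,c) = plus(cons(plus(d,q),t),c),  cons(cons(plus(p,c),plus(p,1)),cons(cons(1,c),plus(4,c))) = cons(t,q).
Decompose plus/2: x = cons(plus(d,q),t),  c = c.
Bind x := cons(plus(d,q),t); no other remaining equation mentions x.
Delete trivial equation c = c.
Decompose cons/2: cons(plus(p,c),plus(p,1)) = t,  cons(cons(1,c),plus(4,c)) = q.
Bind t := cons(plus(p,c),plus(p,1)); no other remaining equation mentions t. Substituting into the earlier binding gives x := cons(plus(d,q),cons(plus(p,c),plus(p,1))).
Bind q := cons(cons(1,c),plus(4,c)); substituting into the remaining equation gives: cons(plus(b,u),plus(plus(cons(c,a),d),p)) = cons(plus(b,plus(s,c)),plus(s,cons(a,cons(cons(1,c),plus(4,c))))). Substituting into the earlier binding gives x := cons(plus(d,cons(cons(1,c),plus(4,c))),cons(plus(p,c),plus(p,1))).
Decompose cons/2: plus(b,u) = plus(b,plus(s,c)),  plus(plus(cons(c,a),d),p) = plus(s,cons(a,cons(cons(1,c),plus(4,c)))).
Decompose plus/2: b = b,  u = plus(s,c).
Delete trivial equation b = b.
Bind u := plus(s,c); no other remaining equation mentions u.
Decompose plus/2: plus(cons(c,a),d) = s,  p = cons(a,cons(cons(1,c),plus(4,c))).
Bind s := plus(cons(c,a),d); no other remaining equation mentions s. Substituting into the earlier binding gives u := plus(plus(cons(c,a),d),c).
Bind p := cons(a,cons(cons(1,c),plus(4,c))). Substituting into the earlier bindings gives x := cons(plus(d,cons(cons(1,c),plus(4,c))),cons(plus(cons(a,cons(cons(1,c),plus(4,c))),c),plus(cons(a,cons(cons(1,c),plus(4,c))),1))), t := cons(plus(cons(a,cons(cons(1,c),plus(4,c))),c),plus(cons(a,cons(cons(1,c),plus(4,c))),1)).
MGU = { y2 ↦ c, z ↦ a, x ↦ cons(plus(d,cons(cons(1,c),plus(4,c))),cons(plus(cons(a,cons(cons(1,c),plus(4,c))),c),plus(cons(a,cons(cons(1,c),plus(4,c))),1))), t ↦ cons(plus(cons(a,cons(cons(1,c),plus(4,c))),c),plus(cons(a,cons(cons(1,c),plus(4,c))),1)), q ↦ cons(cons(1,c),plus(4,c)), u ↦ plus(plus(cons(c,a),d),c), s ↦ plus(cons(c,a),d), p ↦ cons(a,cons(cons(1,c),plus(4,c))) }, so q ↦ cons(cons(1,c),plus(4,c)).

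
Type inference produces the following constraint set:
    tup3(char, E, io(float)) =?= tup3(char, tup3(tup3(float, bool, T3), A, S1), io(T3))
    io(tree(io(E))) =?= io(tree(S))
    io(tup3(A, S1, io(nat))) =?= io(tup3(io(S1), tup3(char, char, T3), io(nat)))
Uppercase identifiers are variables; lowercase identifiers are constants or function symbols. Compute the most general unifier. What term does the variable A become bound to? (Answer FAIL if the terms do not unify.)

io(tup3(char, char, float))

Decompose tup3/3: char =?= char,  E =?= tup3(tup3(float, bool, T3), A, S1),  io(float) =?= io(T3).
Delete trivial equation char =?= char.
Bind E := tup3(tup3(float, bool, T3), A, S1); substituting into the one remaining equation that mentions E gives: io(tree(io(tup3(tup3(float, bool, T3), A, S1)))) =?= io(tree(S)).
Decompose io/1: float =?= T3.
Bind T3 := float; substituting into the remaining equations gives: io(tree(io(tup3(tup3(float, bool, float), A, S1)))) =?= io(tree(S)),  io(tup3(A, S1, io(nat))) =?= io(tup3(io(S1), tup3(char, char, float), io(nat))). Substituting into the earlier binding gives E := tup3(tup3(float, bool, float), A, S1).
Decompose io/1: tree(io(tup3(tup3(float, bool, float), A, S1))) =?= tree(S).
Decompose tree/1: io(tup3(tup3(float, bool, float), A, S1)) =?= S.
Bind S := io(tup3(tup3(float, bool, float), A, S1)); no other remaining equation mentions S.
Decompose io/1: tup3(A, S1, io(nat)) =?= tup3(io(S1), tup3(char, char, float), io(nat)).
Decompose tup3/3: A =?= io(S1),  S1 =?= tup3(char, char, float),  io(nat) =?= io(nat).
Bind A := io(S1); no other remaining equation mentions A. Substituting into the earlier bindings gives E := tup3(tup3(float, bool, float), io(S1), S1), S := io(tup3(tup3(float, bool, float), io(S1), S1)).
Bind S1 := tup3(char, char, float); no other remaining equation mentions S1. Substituting into the earlier bindings gives E := tup3(tup3(float, bool, float), io(tup3(char, char, float)), tup3(char, char, float)), S := io(tup3(tup3(float, bool, float), io(tup3(char, char, float)), tup3(char, char, float))), A := io(tup3(char, char, float)).
Delete trivial equation io(nat) =?= io(nat).
MGU = { E ↦ tup3(tup3(float, bool, float), io(tup3(char, char, float)), tup3(char, char, float)), T3 ↦ float, S ↦ io(tup3(tup3(float, bool, float), io(tup3(char, char, float)), tup3(char, char, float))), A ↦ io(tup3(char, char, float)), S1 ↦ tup3(char, char, float) }, so A ↦ io(tup3(char, char, float)).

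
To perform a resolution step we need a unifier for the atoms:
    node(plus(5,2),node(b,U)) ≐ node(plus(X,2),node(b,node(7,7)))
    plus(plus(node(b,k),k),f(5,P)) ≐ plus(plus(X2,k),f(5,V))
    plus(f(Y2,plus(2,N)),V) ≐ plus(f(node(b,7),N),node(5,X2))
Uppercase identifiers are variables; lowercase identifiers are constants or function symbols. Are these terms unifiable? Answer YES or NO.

Decompose node/2: plus(5,2) ≐ plus(X,2),  node(b,U) ≐ node(b,node(7,7)).
Decompose plus/2: 5 ≐ X,  2 ≐ 2.
Bind X := 5; no other remaining equation mentions X.
Delete trivial equation 2 ≐ 2.
Decompose node/2: b ≐ b,  U ≐ node(7,7).
Delete trivial equation b ≐ b.
Bind U := node(7,7); no other remaining equation mentions U.
Decompose plus/2: plus(node(b,k),k) ≐ plus(X2,k),  f(5,P) ≐ f(5,V).
Decompose plus/2: node(b,k) ≐ X2,  k ≐ k.
Bind X2 := node(b,k); substituting into the one remaining equation that mentions X2 gives: plus(f(Y2,plus(2,N)),V) ≐ plus(f(node(b,7),N),node(5,node(b,k))).
Delete trivial equation k ≐ k.
Decompose f/2: 5 ≐ 5,  P ≐ V.
Delete trivial equation 5 ≐ 5.
Bind P := V; no other remaining equation mentions P.
Decompose plus/2: f(Y2,plus(2,N)) ≐ f(node(b,7),N),  V ≐ node(5,node(b,k)).
Decompose f/2: Y2 ≐ node(b,7),  plus(2,N) ≐ N.
Bind Y2 := node(b,7); no other remaining equation mentions Y2.
Occurs check fails: N occurs in plus(2,N); the equation N ≐ plus(2,N) has no finite solution.

NO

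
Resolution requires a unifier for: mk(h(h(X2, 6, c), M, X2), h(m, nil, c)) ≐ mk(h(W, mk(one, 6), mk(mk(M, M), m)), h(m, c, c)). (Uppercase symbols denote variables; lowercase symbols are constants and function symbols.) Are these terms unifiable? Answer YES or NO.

NO

Decompose mk/2: h(h(X2, 6, c), M, X2) ≐ h(W, mk(one, 6), mk(mk(M, M), m)),  h(m, nil, c) ≐ h(m, c, c).
Decompose h/3: h(X2, 6, c) ≐ W,  M ≐ mk(one, 6),  X2 ≐ mk(mk(M, M), m).
Bind W := h(X2, 6, c); no other remaining equation mentions W.
Bind M := mk(one, 6); substituting into the one remaining equation that mentions M gives: X2 ≐ mk(mk(mk(one, 6), mk(one, 6)), m).
Bind X2 := mk(mk(mk(one, 6), mk(one, 6)), m); no other remaining equation mentions X2. Substituting into the earlier binding gives W := h(mk(mk(mk(one, 6), mk(one, 6)), m), 6, c).
Decompose h/3: m ≐ m,  nil ≐ c,  c ≐ c.
Delete trivial equation m ≐ m.
Clash: constants nil and c differ; no unifier exists.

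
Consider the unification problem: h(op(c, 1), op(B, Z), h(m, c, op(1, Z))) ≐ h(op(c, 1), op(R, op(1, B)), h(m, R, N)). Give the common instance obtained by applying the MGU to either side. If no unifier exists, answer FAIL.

Decompose h/3: op(c, 1) ≐ op(c, 1),  op(B, Z) ≐ op(R, op(1, B)),  h(m, c, op(1, Z)) ≐ h(m, R, N).
Delete trivial equation op(c, 1) ≐ op(c, 1).
Decompose op/2: B ≐ R,  Z ≐ op(1, B).
Bind B := R; substituting into the one remaining equation that mentions B gives: Z ≐ op(1, R).
Bind Z := op(1, R); substituting into the remaining equation gives: h(m, c, op(1, op(1, R))) ≐ h(m, R, N).
Decompose h/3: m ≐ m,  c ≐ R,  op(1, op(1, R)) ≐ N.
Delete trivial equation m ≐ m.
Bind R := c; substituting into the remaining equation gives: op(1, op(1, c)) ≐ N. Substituting into the earlier bindings gives B := c, Z := op(1, c).
Bind N := op(1, op(1, c)).
Applying the MGU to either side gives h(op(c, 1), op(c, op(1, c)), h(m, c, op(1, op(1, c)))).

h(op(c, 1), op(c, op(1, c)), h(m, c, op(1, op(1, c))))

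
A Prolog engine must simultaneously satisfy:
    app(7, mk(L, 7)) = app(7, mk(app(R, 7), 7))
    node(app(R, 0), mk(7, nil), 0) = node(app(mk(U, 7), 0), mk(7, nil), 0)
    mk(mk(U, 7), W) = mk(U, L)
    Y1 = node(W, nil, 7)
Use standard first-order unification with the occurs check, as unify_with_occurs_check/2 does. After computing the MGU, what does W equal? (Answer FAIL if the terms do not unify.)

Decompose app/2: 7 = 7,  mk(L, 7) = mk(app(R, 7), 7).
Delete trivial equation 7 = 7.
Decompose mk/2: L = app(R, 7),  7 = 7.
Bind L := app(R, 7); substituting into the one remaining equation that mentions L gives: mk(mk(U, 7), W) = mk(U, app(R, 7)).
Delete trivial equation 7 = 7.
Decompose node/3: app(R, 0) = app(mk(U, 7), 0),  mk(7, nil) = mk(7, nil),  0 = 0.
Decompose app/2: R = mk(U, 7),  0 = 0.
Bind R := mk(U, 7); substituting into the one remaining equation that mentions R gives: mk(mk(U, 7), W) = mk(U, app(mk(U, 7), 7)). Substituting into the earlier binding gives L := app(mk(U, 7), 7).
Delete trivial equation 0 = 0.
Delete trivial equation mk(7, nil) = mk(7, nil).
Delete trivial equation 0 = 0.
Decompose mk/2: mk(U, 7) = U,  W = app(mk(U, 7), 7).
Occurs check fails: U occurs in mk(U, 7); the equation U = mk(U, 7) has no finite solution.

FAIL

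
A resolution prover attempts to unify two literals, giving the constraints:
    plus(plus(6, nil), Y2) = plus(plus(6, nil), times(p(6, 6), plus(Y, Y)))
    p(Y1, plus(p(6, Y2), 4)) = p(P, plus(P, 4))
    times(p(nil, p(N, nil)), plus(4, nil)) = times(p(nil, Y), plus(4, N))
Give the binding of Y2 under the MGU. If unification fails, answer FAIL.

Decompose plus/2: plus(6, nil) = plus(6, nil),  Y2 = times(p(6, 6), plus(Y, Y)).
Delete trivial equation plus(6, nil) = plus(6, nil).
Bind Y2 := times(p(6, 6), plus(Y, Y)); substituting into the one remaining equation that mentions Y2 gives: p(Y1, plus(p(6, times(p(6, 6), plus(Y, Y))), 4)) = p(P, plus(P, 4)).
Decompose p/2: Y1 = P,  plus(p(6, times(p(6, 6), plus(Y, Y))), 4) = plus(P, 4).
Bind Y1 := P; no other remaining equation mentions Y1.
Decompose plus/2: p(6, times(p(6, 6), plus(Y, Y))) = P,  4 = 4.
Bind P := p(6, times(p(6, 6), plus(Y, Y))); no other remaining equation mentions P. Substituting into the earlier binding gives Y1 := p(6, times(p(6, 6), plus(Y, Y))).
Delete trivial equation 4 = 4.
Decompose times/2: p(nil, p(N, nil)) = p(nil, Y),  plus(4, nil) = plus(4, N).
Decompose p/2: nil = nil,  p(N, nil) = Y.
Delete trivial equation nil = nil.
Bind Y := p(N, nil); no other remaining equation mentions Y. Substituting into the earlier bindings gives Y2 := times(p(6, 6), plus(p(N, nil), p(N, nil))), Y1 := p(6, times(p(6, 6), plus(p(N, nil), p(N, nil)))), P := p(6, times(p(6, 6), plus(p(N, nil), p(N, nil)))).
Decompose plus/2: 4 = 4,  nil = N.
Delete trivial equation 4 = 4.
Bind N := nil. Substituting into the earlier bindings gives Y2 := times(p(6, 6), plus(p(nil, nil), p(nil, nil))), Y1 := p(6, times(p(6, 6), plus(p(nil, nil), p(nil, nil)))), P := p(6, times(p(6, 6), plus(p(nil, nil), p(nil, nil)))), Y := p(nil, nil).
MGU = { Y2 := times(p(6, 6), plus(p(nil, nil), p(nil, nil))), Y1 := p(6, times(p(6, 6), plus(p(nil, nil), p(nil, nil)))), P := p(6, times(p(6, 6), plus(p(nil, nil), p(nil, nil)))), Y := p(nil, nil), N := nil }, so Y2 := times(p(6, 6), plus(p(nil, nil), p(nil, nil))).

times(p(6, 6), plus(p(nil, nil), p(nil, nil)))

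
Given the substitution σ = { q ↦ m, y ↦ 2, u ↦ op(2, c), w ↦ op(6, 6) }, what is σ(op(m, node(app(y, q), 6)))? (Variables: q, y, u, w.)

op(m, node(app(2, m), 6))

Replace each occurrence of q with m.
Replace each occurrence of y with 2.
Result: op(m, node(app(2, m), 6)).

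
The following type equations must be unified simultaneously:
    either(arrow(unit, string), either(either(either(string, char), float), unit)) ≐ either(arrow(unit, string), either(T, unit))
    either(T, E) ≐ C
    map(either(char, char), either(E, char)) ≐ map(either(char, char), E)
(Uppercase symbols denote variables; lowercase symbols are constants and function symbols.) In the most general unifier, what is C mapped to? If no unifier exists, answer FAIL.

Decompose either/2: arrow(unit, string) ≐ arrow(unit, string),  either(either(either(string, char), float), unit) ≐ either(T, unit).
Delete trivial equation arrow(unit, string) ≐ arrow(unit, string).
Decompose either/2: either(either(string, char), float) ≐ T,  unit ≐ unit.
Bind T := either(either(string, char), float); substituting into the one remaining equation that mentions T gives: either(either(either(string, char), float), E) ≐ C.
Delete trivial equation unit ≐ unit.
Bind C := either(either(either(string, char), float), E); no other remaining equation mentions C.
Decompose map/2: either(char, char) ≐ either(char, char),  either(E, char) ≐ E.
Delete trivial equation either(char, char) ≐ either(char, char).
Occurs check fails: E occurs in either(E, char); the equation E ≐ either(E, char) has no finite solution.

FAIL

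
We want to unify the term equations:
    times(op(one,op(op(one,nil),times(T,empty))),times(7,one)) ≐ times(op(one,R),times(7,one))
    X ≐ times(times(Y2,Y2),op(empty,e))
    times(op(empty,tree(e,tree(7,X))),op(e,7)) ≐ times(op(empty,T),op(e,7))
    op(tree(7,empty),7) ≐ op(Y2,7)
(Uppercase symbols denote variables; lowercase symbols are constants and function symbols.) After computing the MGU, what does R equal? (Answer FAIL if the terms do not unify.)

op(op(one,nil),times(tree(e,tree(7,times(times(tree(7,empty),tree(7,empty)),op(empty,e)))),empty))

Decompose times/2: op(one,op(op(one,nil),times(T,empty))) ≐ op(one,R),  times(7,one) ≐ times(7,one).
Decompose op/2: one ≐ one,  op(op(one,nil),times(T,empty)) ≐ R.
Delete trivial equation one ≐ one.
Bind R := op(op(one,nil),times(T,empty)); no other remaining equation mentions R.
Delete trivial equation times(7,one) ≐ times(7,one).
Bind X := times(times(Y2,Y2),op(empty,e)); substituting into the one remaining equation that mentions X gives: times(op(empty,tree(e,tree(7,times(times(Y2,Y2),op(empty,e))))),op(e,7)) ≐ times(op(empty,T),op(e,7)).
Decompose times/2: op(empty,tree(e,tree(7,times(times(Y2,Y2),op(empty,e))))) ≐ op(empty,T),  op(e,7) ≐ op(e,7).
Decompose op/2: empty ≐ empty,  tree(e,tree(7,times(times(Y2,Y2),op(empty,e)))) ≐ T.
Delete trivial equation empty ≐ empty.
Bind T := tree(e,tree(7,times(times(Y2,Y2),op(empty,e)))); no other remaining equation mentions T. Substituting into the earlier binding gives R := op(op(one,nil),times(tree(e,tree(7,times(times(Y2,Y2),op(empty,e)))),empty)).
Delete trivial equation op(e,7) ≐ op(e,7).
Decompose op/2: tree(7,empty) ≐ Y2,  7 ≐ 7.
Bind Y2 := tree(7,empty); no other remaining equation mentions Y2. Substituting into the earlier bindings gives R := op(op(one,nil),times(tree(e,tree(7,times(times(tree(7,empty),tree(7,empty)),op(empty,e)))),empty)), X := times(times(tree(7,empty),tree(7,empty)),op(empty,e)), T := tree(e,tree(7,times(times(tree(7,empty),tree(7,empty)),op(empty,e)))).
Delete trivial equation 7 ≐ 7.
MGU = { R := op(op(one,nil),times(tree(e,tree(7,times(times(tree(7,empty),tree(7,empty)),op(empty,e)))),empty)), X := times(times(tree(7,empty),tree(7,empty)),op(empty,e)), T := tree(e,tree(7,times(times(tree(7,empty),tree(7,empty)),op(empty,e)))), Y2 := tree(7,empty) }, so R := op(op(one,nil),times(tree(e,tree(7,times(times(tree(7,empty),tree(7,empty)),op(empty,e)))),empty)).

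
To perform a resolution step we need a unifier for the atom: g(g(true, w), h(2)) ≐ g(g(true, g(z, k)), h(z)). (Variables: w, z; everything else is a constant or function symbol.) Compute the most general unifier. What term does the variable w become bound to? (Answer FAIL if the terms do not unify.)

Decompose g/2: g(true, w) ≐ g(true, g(z, k)),  h(2) ≐ h(z).
Decompose g/2: true ≐ true,  w ≐ g(z, k).
Delete trivial equation true ≐ true.
Bind w := g(z, k); no other remaining equation mentions w.
Decompose h/1: 2 ≐ z.
Bind z := 2. Substituting into the earlier binding gives w := g(2, k).
MGU = { w := g(2, k), z := 2 }, so w := g(2, k).

g(2, k)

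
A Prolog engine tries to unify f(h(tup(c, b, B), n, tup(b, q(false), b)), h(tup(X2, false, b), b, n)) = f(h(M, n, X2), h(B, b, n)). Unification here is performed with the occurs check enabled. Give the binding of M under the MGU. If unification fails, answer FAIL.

tup(c, b, tup(tup(b, q(false), b), false, b))

Decompose f/2: h(tup(c, b, B), n, tup(b, q(false), b)) = h(M, n, X2),  h(tup(X2, false, b), b, n) = h(B, b, n).
Decompose h/3: tup(c, b, B) = M,  n = n,  tup(b, q(false), b) = X2.
Bind M := tup(c, b, B); no other remaining equation mentions M.
Delete trivial equation n = n.
Bind X2 := tup(b, q(false), b); substituting into the remaining equation gives: h(tup(tup(b, q(false), b), false, b), b, n) = h(B, b, n).
Decompose h/3: tup(tup(b, q(false), b), false, b) = B,  b = b,  n = n.
Bind B := tup(tup(b, q(false), b), false, b); no other remaining equation mentions B. Substituting into the earlier binding gives M := tup(c, b, tup(tup(b, q(false), b), false, b)).
Delete trivial equation b = b.
Delete trivial equation n = n.
MGU = { M -> tup(c, b, tup(tup(b, q(false), b), false, b)), X2 -> tup(b, q(false), b), B -> tup(tup(b, q(false), b), false, b) }, so M -> tup(c, b, tup(tup(b, q(false), b), false, b)).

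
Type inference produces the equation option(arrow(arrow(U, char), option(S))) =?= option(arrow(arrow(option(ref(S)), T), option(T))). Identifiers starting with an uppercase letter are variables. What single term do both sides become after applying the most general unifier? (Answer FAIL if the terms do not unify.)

Decompose option/1: arrow(arrow(U, char), option(S)) =?= arrow(arrow(option(ref(S)), T), option(T)).
Decompose arrow/2: arrow(U, char) =?= arrow(option(ref(S)), T),  option(S) =?= option(T).
Decompose arrow/2: U =?= option(ref(S)),  char =?= T.
Bind U := option(ref(S)); no other remaining equation mentions U.
Bind T := char; substituting into the remaining equation gives: option(S) =?= option(char).
Decompose option/1: S =?= char.
Bind S := char. Substituting into the earlier binding gives U := option(ref(char)).
Applying the MGU to either side gives option(arrow(arrow(option(ref(char)), char), option(char))).

option(arrow(arrow(option(ref(char)), char), option(char)))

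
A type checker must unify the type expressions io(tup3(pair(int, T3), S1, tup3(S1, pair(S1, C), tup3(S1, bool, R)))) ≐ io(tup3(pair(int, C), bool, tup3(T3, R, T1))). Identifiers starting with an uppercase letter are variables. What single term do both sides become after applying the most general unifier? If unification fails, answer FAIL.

io(tup3(pair(int, bool), bool, tup3(bool, pair(bool, bool), tup3(bool, bool, pair(bool, bool)))))

Decompose io/1: tup3(pair(int, T3), S1, tup3(S1, pair(S1, C), tup3(S1, bool, R))) ≐ tup3(pair(int, C), bool, tup3(T3, R, T1)).
Decompose tup3/3: pair(int, T3) ≐ pair(int, C),  S1 ≐ bool,  tup3(S1, pair(S1, C), tup3(S1, bool, R)) ≐ tup3(T3, R, T1).
Decompose pair/2: int ≐ int,  T3 ≐ C.
Delete trivial equation int ≐ int.
Bind T3 := C; substituting into the one remaining equation that mentions T3 gives: tup3(S1, pair(S1, C), tup3(S1, bool, R)) ≐ tup3(C, R, T1).
Bind S1 := bool; substituting into the remaining equation gives: tup3(bool, pair(bool, C), tup3(bool, bool, R)) ≐ tup3(C, R, T1).
Decompose tup3/3: bool ≐ C,  pair(bool, C) ≐ R,  tup3(bool, bool, R) ≐ T1.
Bind C := bool; substituting into the one remaining equation that mentions C gives: pair(bool, bool) ≐ R. Substituting into the earlier binding gives T3 := bool.
Bind R := pair(bool, bool); substituting into the remaining equation gives: tup3(bool, bool, pair(bool, bool)) ≐ T1.
Bind T1 := tup3(bool, bool, pair(bool, bool)).
Applying the MGU to either side gives io(tup3(pair(int, bool), bool, tup3(bool, pair(bool, bool), tup3(bool, bool, pair(bool, bool))))).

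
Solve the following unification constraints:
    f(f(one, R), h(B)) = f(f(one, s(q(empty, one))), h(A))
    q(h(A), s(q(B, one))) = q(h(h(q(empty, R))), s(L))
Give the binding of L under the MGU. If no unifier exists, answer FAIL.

Decompose f/2: f(one, R) = f(one, s(q(empty, one))),  h(B) = h(A).
Decompose f/2: one = one,  R = s(q(empty, one)).
Delete trivial equation one = one.
Bind R := s(q(empty, one)); substituting into the one remaining equation that mentions R gives: q(h(A), s(q(B, one))) = q(h(h(q(empty, s(q(empty, one))))), s(L)).
Decompose h/1: B = A.
Bind B := A; substituting into the remaining equation gives: q(h(A), s(q(A, one))) = q(h(h(q(empty, s(q(empty, one))))), s(L)).
Decompose q/2: h(A) = h(h(q(empty, s(q(empty, one))))),  s(q(A, one)) = s(L).
Decompose h/1: A = h(q(empty, s(q(empty, one)))).
Bind A := h(q(empty, s(q(empty, one)))); substituting into the remaining equation gives: s(q(h(q(empty, s(q(empty, one)))), one)) = s(L). Substituting into the earlier binding gives B := h(q(empty, s(q(empty, one)))).
Decompose s/1: q(h(q(empty, s(q(empty, one)))), one) = L.
Bind L := q(h(q(empty, s(q(empty, one)))), one).
MGU = { R ↦ s(q(empty, one)), B ↦ h(q(empty, s(q(empty, one)))), A ↦ h(q(empty, s(q(empty, one)))), L ↦ q(h(q(empty, s(q(empty, one)))), one) }, so L ↦ q(h(q(empty, s(q(empty, one)))), one).

q(h(q(empty, s(q(empty, one)))), one)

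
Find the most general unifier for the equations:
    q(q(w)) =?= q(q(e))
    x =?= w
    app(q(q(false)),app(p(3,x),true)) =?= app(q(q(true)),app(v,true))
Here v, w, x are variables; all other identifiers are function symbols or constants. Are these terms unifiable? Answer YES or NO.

NO

Decompose q/1: q(w) =?= q(e).
Decompose q/1: w =?= e.
Bind w := e; substituting into the one remaining equation that mentions w gives: x =?= e.
Bind x := e; substituting into the remaining equation gives: app(q(q(false)),app(p(3,e),true)) =?= app(q(q(true)),app(v,true)).
Decompose app/2: q(q(false)) =?= q(q(true)),  app(p(3,e),true) =?= app(v,true).
Decompose q/1: q(false) =?= q(true).
Decompose q/1: false =?= true.
Clash: constants false and true differ; no unifier exists.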